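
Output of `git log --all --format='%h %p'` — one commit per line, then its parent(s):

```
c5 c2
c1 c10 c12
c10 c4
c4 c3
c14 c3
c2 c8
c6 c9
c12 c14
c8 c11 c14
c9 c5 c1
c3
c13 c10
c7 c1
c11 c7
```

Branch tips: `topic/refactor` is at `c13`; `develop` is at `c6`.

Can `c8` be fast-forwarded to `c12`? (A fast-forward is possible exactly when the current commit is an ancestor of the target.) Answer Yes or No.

A fast-forward from c8 to c12 is possible iff c8 is an ancestor of c12.
Ancestors of c12: {c12, c14, c3}.
c8 is not among them, so fast-forward is not possible.

No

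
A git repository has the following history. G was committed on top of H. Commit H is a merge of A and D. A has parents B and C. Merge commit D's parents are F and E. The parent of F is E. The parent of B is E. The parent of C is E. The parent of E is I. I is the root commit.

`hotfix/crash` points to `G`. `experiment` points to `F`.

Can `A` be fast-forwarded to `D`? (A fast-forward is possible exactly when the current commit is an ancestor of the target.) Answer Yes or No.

No

A fast-forward from A to D is possible iff A is an ancestor of D.
Ancestors of D: {D, E, F, I}.
A is not among them, so fast-forward is not possible.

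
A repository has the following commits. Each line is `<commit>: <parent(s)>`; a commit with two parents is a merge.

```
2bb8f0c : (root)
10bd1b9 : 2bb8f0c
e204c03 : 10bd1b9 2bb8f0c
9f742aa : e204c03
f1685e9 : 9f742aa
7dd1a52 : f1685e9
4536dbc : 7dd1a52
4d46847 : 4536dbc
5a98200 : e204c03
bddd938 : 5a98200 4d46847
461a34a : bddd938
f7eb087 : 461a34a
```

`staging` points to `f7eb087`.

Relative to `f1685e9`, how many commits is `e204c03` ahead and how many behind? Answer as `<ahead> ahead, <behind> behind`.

0 ahead, 2 behind

Reachable from e204c03: {10bd1b9, 2bb8f0c, e204c03}.
Reachable from f1685e9: {10bd1b9, 2bb8f0c, 9f742aa, e204c03, f1685e9}.
Only in e204c03's history (ahead): {} — 0.
Only in f1685e9's history (behind): {9f742aa, f1685e9} — 2.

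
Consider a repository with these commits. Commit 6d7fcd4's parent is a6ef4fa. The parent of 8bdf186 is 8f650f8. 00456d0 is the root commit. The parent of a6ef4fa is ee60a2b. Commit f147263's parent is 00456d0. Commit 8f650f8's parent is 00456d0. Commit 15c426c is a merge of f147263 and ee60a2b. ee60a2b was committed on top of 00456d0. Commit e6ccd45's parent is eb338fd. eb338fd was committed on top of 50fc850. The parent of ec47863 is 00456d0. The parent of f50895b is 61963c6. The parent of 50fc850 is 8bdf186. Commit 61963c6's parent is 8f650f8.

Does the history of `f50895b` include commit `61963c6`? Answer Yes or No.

Ancestors of f50895b (commits reachable by following parents): {00456d0, 61963c6, 8f650f8, f50895b}.
61963c6 is in that set, so it is an ancestor of f50895b.

Yes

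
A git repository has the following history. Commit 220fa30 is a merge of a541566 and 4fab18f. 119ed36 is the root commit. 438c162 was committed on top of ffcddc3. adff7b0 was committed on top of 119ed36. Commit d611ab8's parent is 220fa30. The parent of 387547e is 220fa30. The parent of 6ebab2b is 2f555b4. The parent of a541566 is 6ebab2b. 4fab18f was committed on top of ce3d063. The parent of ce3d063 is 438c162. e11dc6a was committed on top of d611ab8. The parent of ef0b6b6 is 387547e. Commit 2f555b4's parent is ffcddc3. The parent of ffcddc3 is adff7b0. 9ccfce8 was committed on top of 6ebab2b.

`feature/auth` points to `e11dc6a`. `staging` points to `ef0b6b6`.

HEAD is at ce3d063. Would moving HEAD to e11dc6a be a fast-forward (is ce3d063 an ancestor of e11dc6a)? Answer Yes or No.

A fast-forward from ce3d063 to e11dc6a is possible iff ce3d063 is an ancestor of e11dc6a.
Ancestors of e11dc6a: {119ed36, 220fa30, 2f555b4, 438c162, 4fab18f, 6ebab2b, a541566, adff7b0, ce3d063, d611ab8, e11dc6a, ffcddc3}.
ce3d063 is among them, so fast-forward is possible.

Yes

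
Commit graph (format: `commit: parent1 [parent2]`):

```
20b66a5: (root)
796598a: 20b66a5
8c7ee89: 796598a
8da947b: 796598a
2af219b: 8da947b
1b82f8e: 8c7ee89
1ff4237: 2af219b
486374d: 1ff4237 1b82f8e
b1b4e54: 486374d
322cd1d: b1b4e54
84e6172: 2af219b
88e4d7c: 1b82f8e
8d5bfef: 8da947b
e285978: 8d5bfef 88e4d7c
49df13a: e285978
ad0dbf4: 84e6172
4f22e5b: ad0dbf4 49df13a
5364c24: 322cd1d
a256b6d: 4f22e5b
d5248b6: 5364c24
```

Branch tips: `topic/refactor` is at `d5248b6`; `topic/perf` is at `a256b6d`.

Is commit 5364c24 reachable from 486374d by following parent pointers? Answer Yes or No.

Ancestors of 486374d: {1b82f8e, 1ff4237, 20b66a5, 2af219b, 486374d, 796598a, 8c7ee89, 8da947b}.
5364c24 is not in that set, so it is not an ancestor of 486374d.

No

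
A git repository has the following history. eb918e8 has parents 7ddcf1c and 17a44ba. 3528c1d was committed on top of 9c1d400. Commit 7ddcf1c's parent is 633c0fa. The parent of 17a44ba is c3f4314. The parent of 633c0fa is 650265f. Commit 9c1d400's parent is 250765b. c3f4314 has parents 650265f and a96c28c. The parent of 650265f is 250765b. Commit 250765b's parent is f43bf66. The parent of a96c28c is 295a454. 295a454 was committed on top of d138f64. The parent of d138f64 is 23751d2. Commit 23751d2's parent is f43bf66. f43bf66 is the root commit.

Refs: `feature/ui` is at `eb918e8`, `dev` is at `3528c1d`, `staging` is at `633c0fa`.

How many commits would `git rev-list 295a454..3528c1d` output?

3

Reachable from 3528c1d: {250765b, 3528c1d, 9c1d400, f43bf66}.
Reachable from 295a454: {23751d2, 295a454, d138f64, f43bf66}.
In 3528c1d's history but not 295a454's: {250765b, 3528c1d, 9c1d400} — 3 commits.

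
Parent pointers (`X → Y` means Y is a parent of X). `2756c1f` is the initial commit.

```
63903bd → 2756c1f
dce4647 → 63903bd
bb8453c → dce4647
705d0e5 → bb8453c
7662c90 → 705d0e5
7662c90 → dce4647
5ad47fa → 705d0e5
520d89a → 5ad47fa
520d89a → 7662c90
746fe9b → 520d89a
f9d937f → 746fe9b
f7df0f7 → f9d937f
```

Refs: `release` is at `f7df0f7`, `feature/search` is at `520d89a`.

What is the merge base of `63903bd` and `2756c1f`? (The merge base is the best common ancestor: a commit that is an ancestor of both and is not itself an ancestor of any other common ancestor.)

2756c1f

Ancestors of 63903bd: {2756c1f, 63903bd}.
Ancestors of 2756c1f: {2756c1f}.
Common ancestors: {2756c1f}.
The only common ancestor is 2756c1f, so it is the merge base.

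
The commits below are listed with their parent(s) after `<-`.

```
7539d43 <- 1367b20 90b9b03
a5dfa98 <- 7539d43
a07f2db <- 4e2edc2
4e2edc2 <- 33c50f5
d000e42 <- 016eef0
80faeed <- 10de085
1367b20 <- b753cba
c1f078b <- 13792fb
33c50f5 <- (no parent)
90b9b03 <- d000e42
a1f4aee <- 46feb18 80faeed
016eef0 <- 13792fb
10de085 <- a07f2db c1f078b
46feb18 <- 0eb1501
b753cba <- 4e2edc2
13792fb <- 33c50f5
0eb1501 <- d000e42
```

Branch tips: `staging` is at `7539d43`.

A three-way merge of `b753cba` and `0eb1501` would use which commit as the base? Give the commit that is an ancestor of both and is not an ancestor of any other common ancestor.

Ancestors of b753cba: {33c50f5, 4e2edc2, b753cba}.
Ancestors of 0eb1501: {016eef0, 0eb1501, 13792fb, 33c50f5, d000e42}.
Common ancestors: {33c50f5}.
The only common ancestor is 33c50f5, so it is the merge base.

33c50f5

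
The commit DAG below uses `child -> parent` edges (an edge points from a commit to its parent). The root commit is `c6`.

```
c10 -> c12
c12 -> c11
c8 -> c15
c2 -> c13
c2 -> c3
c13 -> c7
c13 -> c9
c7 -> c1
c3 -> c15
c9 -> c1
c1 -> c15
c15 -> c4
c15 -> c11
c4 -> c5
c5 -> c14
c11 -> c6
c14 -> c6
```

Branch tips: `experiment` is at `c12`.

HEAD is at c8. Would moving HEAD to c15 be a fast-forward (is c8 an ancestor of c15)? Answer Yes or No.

No

A fast-forward from c8 to c15 is possible iff c8 is an ancestor of c15.
Ancestors of c15: {c11, c14, c15, c4, c5, c6}.
c8 is not among them, so fast-forward is not possible.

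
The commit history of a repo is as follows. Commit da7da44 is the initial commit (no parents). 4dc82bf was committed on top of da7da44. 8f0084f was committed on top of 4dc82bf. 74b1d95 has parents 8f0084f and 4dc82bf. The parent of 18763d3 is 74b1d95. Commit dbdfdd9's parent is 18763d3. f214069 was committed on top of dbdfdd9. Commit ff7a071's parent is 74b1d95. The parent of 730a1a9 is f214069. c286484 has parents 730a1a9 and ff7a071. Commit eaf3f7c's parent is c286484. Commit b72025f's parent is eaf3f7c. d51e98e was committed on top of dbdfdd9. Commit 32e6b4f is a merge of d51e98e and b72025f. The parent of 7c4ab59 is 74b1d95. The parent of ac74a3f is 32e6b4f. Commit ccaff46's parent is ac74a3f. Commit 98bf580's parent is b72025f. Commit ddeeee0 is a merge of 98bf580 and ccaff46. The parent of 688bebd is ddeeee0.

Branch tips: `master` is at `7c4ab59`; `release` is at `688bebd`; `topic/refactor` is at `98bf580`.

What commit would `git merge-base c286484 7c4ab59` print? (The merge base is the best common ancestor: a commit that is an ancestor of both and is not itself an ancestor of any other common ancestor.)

Ancestors of c286484: {18763d3, 4dc82bf, 730a1a9, 74b1d95, 8f0084f, c286484, da7da44, dbdfdd9, f214069, ff7a071}.
Ancestors of 7c4ab59: {4dc82bf, 74b1d95, 7c4ab59, 8f0084f, da7da44}.
Common ancestors: {4dc82bf, 74b1d95, 8f0084f, da7da44}.
Among these, 74b1d95 is not an ancestor of any other common ancestor — it is the merge base.

74b1d95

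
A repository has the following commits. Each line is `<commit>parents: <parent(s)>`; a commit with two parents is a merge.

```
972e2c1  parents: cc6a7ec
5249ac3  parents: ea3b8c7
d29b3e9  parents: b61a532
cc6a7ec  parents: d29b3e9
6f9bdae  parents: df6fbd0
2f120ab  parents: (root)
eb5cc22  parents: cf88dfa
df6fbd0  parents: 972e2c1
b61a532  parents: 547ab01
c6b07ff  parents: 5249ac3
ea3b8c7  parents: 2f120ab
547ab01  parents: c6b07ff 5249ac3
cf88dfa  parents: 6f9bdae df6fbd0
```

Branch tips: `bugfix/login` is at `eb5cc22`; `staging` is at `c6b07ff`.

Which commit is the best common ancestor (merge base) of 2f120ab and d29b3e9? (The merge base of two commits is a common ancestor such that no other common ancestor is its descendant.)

2f120ab

Ancestors of 2f120ab: {2f120ab}.
Ancestors of d29b3e9: {2f120ab, 5249ac3, 547ab01, b61a532, c6b07ff, d29b3e9, ea3b8c7}.
Common ancestors: {2f120ab}.
The only common ancestor is 2f120ab, so it is the merge base.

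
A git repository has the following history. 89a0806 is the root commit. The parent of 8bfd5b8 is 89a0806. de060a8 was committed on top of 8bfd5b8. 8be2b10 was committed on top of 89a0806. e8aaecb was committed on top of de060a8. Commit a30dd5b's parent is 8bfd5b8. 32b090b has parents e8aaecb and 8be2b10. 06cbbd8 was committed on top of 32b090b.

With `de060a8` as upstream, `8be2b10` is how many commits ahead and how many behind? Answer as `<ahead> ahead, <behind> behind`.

1 ahead, 2 behind

Reachable from 8be2b10: {89a0806, 8be2b10}.
Reachable from de060a8: {89a0806, 8bfd5b8, de060a8}.
Only in 8be2b10's history (ahead): {8be2b10} — 1.
Only in de060a8's history (behind): {8bfd5b8, de060a8} — 2.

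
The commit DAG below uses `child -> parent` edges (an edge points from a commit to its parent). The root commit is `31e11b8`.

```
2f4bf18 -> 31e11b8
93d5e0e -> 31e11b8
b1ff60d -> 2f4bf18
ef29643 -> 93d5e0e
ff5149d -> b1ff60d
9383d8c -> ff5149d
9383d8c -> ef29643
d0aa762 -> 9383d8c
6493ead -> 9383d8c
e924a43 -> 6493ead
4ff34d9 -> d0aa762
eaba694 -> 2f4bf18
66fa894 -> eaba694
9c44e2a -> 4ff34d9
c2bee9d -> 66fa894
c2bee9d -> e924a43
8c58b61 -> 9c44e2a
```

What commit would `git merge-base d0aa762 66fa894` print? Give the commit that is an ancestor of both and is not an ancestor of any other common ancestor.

2f4bf18

Ancestors of d0aa762: {2f4bf18, 31e11b8, 9383d8c, 93d5e0e, b1ff60d, d0aa762, ef29643, ff5149d}.
Ancestors of 66fa894: {2f4bf18, 31e11b8, 66fa894, eaba694}.
Common ancestors: {2f4bf18, 31e11b8}.
Among these, 2f4bf18 is not an ancestor of any other common ancestor — it is the merge base.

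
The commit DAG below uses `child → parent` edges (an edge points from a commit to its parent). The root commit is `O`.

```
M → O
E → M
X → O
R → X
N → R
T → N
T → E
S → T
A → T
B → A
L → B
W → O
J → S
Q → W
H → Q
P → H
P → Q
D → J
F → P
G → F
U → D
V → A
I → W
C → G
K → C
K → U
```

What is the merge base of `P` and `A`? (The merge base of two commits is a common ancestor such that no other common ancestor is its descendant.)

Ancestors of P: {H, O, P, Q, W}.
Ancestors of A: {A, E, M, N, O, R, T, X}.
Common ancestors: {O}.
The only common ancestor is O, so it is the merge base.

O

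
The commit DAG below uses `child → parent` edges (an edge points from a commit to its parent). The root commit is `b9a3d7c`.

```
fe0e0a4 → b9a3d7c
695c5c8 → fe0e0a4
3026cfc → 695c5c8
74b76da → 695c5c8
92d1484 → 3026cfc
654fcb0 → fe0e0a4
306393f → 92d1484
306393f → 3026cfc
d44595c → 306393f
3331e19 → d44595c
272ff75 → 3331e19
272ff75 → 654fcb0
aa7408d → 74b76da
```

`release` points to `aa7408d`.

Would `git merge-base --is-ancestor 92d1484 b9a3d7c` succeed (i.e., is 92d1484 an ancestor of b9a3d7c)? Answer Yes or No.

No

Ancestors of b9a3d7c: {b9a3d7c}.
92d1484 is not in that set, so it is not an ancestor of b9a3d7c.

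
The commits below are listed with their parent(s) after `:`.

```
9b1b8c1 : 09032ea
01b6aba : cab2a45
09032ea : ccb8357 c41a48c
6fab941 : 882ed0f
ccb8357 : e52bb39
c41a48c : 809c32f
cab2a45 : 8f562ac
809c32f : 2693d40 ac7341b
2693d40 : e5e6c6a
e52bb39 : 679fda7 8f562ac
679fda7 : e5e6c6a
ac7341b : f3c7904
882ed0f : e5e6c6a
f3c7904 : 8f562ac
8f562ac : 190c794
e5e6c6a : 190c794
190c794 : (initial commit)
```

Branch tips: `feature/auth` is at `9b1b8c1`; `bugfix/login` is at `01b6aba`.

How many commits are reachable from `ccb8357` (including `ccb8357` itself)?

6

Walking parent pointers from ccb8357: reachable set = {190c794, 679fda7, 8f562ac, ccb8357, e52bb39, e5e6c6a}.
That is 6 commits.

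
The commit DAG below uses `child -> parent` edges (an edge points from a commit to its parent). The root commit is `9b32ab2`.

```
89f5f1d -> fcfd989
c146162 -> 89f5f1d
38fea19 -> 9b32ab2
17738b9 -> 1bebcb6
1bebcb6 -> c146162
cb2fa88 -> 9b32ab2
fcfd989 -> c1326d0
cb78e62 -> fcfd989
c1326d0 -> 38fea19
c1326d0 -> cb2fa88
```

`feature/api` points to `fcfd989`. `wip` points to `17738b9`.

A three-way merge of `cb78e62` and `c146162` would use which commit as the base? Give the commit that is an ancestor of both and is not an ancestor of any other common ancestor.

Ancestors of cb78e62: {38fea19, 9b32ab2, c1326d0, cb2fa88, cb78e62, fcfd989}.
Ancestors of c146162: {38fea19, 89f5f1d, 9b32ab2, c1326d0, c146162, cb2fa88, fcfd989}.
Common ancestors: {38fea19, 9b32ab2, c1326d0, cb2fa88, fcfd989}.
Among these, fcfd989 is not an ancestor of any other common ancestor — it is the merge base.

fcfd989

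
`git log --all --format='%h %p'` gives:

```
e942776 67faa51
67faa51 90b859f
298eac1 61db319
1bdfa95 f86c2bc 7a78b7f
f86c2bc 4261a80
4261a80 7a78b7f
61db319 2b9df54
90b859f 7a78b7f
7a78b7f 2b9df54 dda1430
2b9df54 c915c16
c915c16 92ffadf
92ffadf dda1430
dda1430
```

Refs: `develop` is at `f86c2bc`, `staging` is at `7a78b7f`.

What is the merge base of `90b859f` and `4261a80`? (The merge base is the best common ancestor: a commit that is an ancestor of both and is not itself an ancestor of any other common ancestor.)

7a78b7f

Ancestors of 90b859f: {2b9df54, 7a78b7f, 90b859f, 92ffadf, c915c16, dda1430}.
Ancestors of 4261a80: {2b9df54, 4261a80, 7a78b7f, 92ffadf, c915c16, dda1430}.
Common ancestors: {2b9df54, 7a78b7f, 92ffadf, c915c16, dda1430}.
Among these, 7a78b7f is not an ancestor of any other common ancestor — it is the merge base.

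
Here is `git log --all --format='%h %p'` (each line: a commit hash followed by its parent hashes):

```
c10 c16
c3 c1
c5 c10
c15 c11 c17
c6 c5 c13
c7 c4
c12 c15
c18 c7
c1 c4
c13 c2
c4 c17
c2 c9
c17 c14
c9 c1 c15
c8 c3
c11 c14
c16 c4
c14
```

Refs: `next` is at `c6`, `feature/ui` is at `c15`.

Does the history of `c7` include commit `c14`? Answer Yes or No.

Yes

Ancestors of c7 (commits reachable by following parents): {c14, c17, c4, c7}.
c14 is in that set, so it is an ancestor of c7.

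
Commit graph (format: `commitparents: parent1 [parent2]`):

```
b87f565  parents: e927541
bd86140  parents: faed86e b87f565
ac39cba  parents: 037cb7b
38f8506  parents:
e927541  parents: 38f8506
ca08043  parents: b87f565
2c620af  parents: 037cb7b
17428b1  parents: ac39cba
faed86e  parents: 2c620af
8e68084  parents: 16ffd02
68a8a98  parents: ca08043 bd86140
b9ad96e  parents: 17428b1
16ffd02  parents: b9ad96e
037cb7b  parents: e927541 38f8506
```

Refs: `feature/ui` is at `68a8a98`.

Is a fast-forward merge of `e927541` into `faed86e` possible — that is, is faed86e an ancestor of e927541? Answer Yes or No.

No

A fast-forward from faed86e to e927541 is possible iff faed86e is an ancestor of e927541.
Ancestors of e927541: {38f8506, e927541}.
faed86e is not among them, so fast-forward is not possible.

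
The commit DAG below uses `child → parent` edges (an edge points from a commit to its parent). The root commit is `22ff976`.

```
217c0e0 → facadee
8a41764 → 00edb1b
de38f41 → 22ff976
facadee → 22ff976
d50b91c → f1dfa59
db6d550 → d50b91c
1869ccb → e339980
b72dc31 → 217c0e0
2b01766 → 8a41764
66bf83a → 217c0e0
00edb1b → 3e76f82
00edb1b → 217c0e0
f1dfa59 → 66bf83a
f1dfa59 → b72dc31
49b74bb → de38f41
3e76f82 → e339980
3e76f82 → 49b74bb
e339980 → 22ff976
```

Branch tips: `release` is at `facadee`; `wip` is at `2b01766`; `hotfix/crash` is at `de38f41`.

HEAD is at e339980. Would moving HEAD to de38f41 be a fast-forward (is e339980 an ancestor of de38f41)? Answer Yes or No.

No

A fast-forward from e339980 to de38f41 is possible iff e339980 is an ancestor of de38f41.
Ancestors of de38f41: {22ff976, de38f41}.
e339980 is not among them, so fast-forward is not possible.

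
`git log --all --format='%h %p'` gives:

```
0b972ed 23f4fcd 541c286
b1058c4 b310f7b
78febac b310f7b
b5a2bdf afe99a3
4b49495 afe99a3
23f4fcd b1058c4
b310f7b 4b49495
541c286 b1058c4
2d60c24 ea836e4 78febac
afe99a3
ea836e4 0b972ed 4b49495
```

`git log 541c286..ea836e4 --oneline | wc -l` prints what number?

3

Reachable from ea836e4: {0b972ed, 23f4fcd, 4b49495, 541c286, afe99a3, b1058c4, b310f7b, ea836e4}.
Reachable from 541c286: {4b49495, 541c286, afe99a3, b1058c4, b310f7b}.
In ea836e4's history but not 541c286's: {0b972ed, 23f4fcd, ea836e4} — 3 commits.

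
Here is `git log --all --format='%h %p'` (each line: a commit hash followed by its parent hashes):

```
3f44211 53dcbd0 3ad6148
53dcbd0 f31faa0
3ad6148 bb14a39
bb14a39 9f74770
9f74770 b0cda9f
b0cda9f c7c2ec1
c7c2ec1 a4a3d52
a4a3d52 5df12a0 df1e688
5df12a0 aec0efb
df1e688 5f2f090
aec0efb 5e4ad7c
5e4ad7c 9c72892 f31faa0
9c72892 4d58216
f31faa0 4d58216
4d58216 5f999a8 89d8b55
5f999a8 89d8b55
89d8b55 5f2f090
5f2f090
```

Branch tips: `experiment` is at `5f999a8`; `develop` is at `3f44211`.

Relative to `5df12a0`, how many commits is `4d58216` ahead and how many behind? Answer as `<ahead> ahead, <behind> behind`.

Reachable from 4d58216: {4d58216, 5f2f090, 5f999a8, 89d8b55}.
Reachable from 5df12a0: {4d58216, 5df12a0, 5e4ad7c, 5f2f090, 5f999a8, 89d8b55, 9c72892, aec0efb, f31faa0}.
Only in 4d58216's history (ahead): {} — 0.
Only in 5df12a0's history (behind): {5df12a0, 5e4ad7c, 9c72892, aec0efb, f31faa0} — 5.

0 ahead, 5 behind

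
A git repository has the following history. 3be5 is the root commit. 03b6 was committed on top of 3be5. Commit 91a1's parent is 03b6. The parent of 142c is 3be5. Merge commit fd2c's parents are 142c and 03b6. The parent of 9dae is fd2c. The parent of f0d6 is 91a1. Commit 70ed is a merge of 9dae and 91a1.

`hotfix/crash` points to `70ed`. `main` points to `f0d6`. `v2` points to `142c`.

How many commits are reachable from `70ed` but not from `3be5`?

Reachable from 70ed: {03b6, 142c, 3be5, 70ed, 91a1, 9dae, fd2c}.
Reachable from 3be5: {3be5}.
In 70ed's history but not 3be5's: {03b6, 142c, 70ed, 91a1, 9dae, fd2c} — 6 commits.

6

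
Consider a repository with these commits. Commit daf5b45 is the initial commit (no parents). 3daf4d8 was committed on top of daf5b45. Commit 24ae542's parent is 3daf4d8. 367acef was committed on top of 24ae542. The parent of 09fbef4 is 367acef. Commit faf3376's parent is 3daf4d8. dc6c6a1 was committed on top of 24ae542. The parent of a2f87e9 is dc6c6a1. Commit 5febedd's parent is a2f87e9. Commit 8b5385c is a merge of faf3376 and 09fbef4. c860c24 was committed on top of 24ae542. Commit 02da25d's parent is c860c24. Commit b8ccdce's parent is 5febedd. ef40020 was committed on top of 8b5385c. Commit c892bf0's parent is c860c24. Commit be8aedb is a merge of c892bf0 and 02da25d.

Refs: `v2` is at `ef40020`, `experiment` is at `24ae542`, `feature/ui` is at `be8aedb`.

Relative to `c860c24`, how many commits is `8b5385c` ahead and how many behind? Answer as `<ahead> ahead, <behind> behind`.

Reachable from 8b5385c: {09fbef4, 24ae542, 367acef, 3daf4d8, 8b5385c, daf5b45, faf3376}.
Reachable from c860c24: {24ae542, 3daf4d8, c860c24, daf5b45}.
Only in 8b5385c's history (ahead): {09fbef4, 367acef, 8b5385c, faf3376} — 4.
Only in c860c24's history (behind): {c860c24} — 1.

4 ahead, 1 behind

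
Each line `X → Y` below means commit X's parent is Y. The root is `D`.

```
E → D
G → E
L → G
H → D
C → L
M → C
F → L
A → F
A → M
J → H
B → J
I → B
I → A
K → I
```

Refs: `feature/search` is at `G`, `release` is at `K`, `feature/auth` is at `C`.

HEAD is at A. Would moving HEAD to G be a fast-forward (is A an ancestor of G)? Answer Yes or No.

A fast-forward from A to G is possible iff A is an ancestor of G.
Ancestors of G: {D, E, G}.
A is not among them, so fast-forward is not possible.

No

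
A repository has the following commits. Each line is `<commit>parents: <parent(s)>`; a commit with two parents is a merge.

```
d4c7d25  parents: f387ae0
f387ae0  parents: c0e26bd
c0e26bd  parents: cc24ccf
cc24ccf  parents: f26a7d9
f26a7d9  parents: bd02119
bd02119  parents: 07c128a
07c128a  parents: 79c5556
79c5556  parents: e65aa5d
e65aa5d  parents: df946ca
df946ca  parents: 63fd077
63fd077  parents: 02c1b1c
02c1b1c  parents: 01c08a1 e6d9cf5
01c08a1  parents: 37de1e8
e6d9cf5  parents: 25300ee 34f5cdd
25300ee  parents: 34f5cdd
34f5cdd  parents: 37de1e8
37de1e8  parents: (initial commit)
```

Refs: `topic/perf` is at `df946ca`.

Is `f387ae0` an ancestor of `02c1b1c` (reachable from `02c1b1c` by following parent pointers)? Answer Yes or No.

No

Ancestors of 02c1b1c: {01c08a1, 02c1b1c, 25300ee, 34f5cdd, 37de1e8, e6d9cf5}.
f387ae0 is not in that set, so it is not an ancestor of 02c1b1c.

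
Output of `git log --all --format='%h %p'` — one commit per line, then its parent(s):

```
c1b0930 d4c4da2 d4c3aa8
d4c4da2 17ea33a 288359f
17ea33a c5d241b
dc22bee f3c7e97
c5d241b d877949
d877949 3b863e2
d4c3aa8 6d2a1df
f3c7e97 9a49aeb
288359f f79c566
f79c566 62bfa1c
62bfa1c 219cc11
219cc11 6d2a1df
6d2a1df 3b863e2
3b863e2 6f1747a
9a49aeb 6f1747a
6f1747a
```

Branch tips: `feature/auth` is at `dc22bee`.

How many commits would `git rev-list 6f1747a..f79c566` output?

5

Reachable from f79c566: {219cc11, 3b863e2, 62bfa1c, 6d2a1df, 6f1747a, f79c566}.
Reachable from 6f1747a: {6f1747a}.
In f79c566's history but not 6f1747a's: {219cc11, 3b863e2, 62bfa1c, 6d2a1df, f79c566} — 5 commits.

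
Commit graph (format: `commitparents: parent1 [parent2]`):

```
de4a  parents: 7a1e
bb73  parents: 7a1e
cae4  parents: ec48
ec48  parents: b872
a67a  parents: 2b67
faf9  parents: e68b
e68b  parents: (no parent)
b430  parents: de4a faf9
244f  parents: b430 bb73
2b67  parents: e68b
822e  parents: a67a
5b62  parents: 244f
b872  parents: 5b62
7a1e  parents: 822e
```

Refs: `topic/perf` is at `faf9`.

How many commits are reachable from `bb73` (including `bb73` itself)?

Walking parent pointers from bb73: reachable set = {2b67, 7a1e, 822e, a67a, bb73, e68b}.
That is 6 commits.

6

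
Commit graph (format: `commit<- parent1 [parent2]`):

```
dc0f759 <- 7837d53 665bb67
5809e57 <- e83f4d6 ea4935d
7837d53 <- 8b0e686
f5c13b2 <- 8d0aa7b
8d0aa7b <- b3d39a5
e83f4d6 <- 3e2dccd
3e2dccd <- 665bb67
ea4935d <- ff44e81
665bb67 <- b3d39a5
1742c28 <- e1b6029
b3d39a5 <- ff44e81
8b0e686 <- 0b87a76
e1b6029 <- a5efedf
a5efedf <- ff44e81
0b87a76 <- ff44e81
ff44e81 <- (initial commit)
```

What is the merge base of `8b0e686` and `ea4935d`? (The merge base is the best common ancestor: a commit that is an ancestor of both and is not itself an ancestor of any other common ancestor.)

Ancestors of 8b0e686: {0b87a76, 8b0e686, ff44e81}.
Ancestors of ea4935d: {ea4935d, ff44e81}.
Common ancestors: {ff44e81}.
The only common ancestor is ff44e81, so it is the merge base.

ff44e81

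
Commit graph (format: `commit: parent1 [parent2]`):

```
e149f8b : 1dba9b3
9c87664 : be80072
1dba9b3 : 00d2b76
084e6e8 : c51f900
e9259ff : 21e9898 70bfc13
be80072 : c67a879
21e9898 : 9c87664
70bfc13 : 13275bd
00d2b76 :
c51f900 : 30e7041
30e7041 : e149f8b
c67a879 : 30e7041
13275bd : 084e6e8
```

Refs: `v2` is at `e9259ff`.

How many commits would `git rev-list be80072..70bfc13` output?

Reachable from 70bfc13: {00d2b76, 084e6e8, 13275bd, 1dba9b3, 30e7041, 70bfc13, c51f900, e149f8b}.
Reachable from be80072: {00d2b76, 1dba9b3, 30e7041, be80072, c67a879, e149f8b}.
In 70bfc13's history but not be80072's: {084e6e8, 13275bd, 70bfc13, c51f900} — 4 commits.

4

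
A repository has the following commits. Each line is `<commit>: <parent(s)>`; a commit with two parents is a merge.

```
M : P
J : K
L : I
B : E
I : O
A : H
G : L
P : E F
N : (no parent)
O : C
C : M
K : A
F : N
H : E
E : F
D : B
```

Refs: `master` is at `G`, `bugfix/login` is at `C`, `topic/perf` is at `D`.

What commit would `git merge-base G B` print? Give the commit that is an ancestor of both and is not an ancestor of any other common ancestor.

Ancestors of G: {C, E, F, G, I, L, M, N, O, P}.
Ancestors of B: {B, E, F, N}.
Common ancestors: {E, F, N}.
Among these, E is not an ancestor of any other common ancestor — it is the merge base.

E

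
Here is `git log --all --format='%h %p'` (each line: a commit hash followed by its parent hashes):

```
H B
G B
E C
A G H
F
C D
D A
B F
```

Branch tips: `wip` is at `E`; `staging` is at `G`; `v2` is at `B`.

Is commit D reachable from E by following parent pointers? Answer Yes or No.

Yes

Ancestors of E (commits reachable by following parents): {A, B, C, D, E, F, G, H}.
D is in that set, so it is an ancestor of E.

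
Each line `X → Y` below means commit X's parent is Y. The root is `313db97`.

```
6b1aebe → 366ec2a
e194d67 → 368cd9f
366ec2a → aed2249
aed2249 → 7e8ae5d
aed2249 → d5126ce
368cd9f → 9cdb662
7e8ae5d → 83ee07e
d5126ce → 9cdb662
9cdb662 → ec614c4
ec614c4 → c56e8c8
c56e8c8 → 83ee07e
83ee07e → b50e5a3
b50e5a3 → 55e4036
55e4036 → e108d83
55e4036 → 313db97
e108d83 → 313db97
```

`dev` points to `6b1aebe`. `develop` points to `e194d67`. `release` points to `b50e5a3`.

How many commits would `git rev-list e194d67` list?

Walking parent pointers from e194d67: reachable set = {313db97, 368cd9f, 55e4036, 83ee07e, 9cdb662, b50e5a3, c56e8c8, e108d83, e194d67, ec614c4}.
That is 10 commits.

10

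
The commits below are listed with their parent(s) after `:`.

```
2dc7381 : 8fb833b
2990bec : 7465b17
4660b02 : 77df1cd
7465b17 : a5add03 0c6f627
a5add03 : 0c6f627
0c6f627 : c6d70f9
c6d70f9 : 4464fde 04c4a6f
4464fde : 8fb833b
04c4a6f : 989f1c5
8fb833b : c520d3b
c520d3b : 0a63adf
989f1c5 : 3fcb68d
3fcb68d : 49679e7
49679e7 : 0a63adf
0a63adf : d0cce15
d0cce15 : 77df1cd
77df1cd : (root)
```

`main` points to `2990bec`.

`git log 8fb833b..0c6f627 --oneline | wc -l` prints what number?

7

Reachable from 0c6f627: {04c4a6f, 0a63adf, 0c6f627, 3fcb68d, 4464fde, 49679e7, 77df1cd, 8fb833b, 989f1c5, c520d3b, c6d70f9, d0cce15}.
Reachable from 8fb833b: {0a63adf, 77df1cd, 8fb833b, c520d3b, d0cce15}.
In 0c6f627's history but not 8fb833b's: {04c4a6f, 0c6f627, 3fcb68d, 4464fde, 49679e7, 989f1c5, c6d70f9} — 7 commits.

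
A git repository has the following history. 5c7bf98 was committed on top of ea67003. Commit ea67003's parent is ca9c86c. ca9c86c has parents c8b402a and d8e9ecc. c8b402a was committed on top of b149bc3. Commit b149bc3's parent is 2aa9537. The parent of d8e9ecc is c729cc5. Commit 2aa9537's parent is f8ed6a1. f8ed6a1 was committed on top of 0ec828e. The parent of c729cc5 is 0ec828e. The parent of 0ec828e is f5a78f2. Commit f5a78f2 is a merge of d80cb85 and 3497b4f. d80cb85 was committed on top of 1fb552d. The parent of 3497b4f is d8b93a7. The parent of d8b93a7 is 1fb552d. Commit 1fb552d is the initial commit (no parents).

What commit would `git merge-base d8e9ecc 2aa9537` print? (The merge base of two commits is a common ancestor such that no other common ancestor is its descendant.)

0ec828e

Ancestors of d8e9ecc: {0ec828e, 1fb552d, 3497b4f, c729cc5, d80cb85, d8b93a7, d8e9ecc, f5a78f2}.
Ancestors of 2aa9537: {0ec828e, 1fb552d, 2aa9537, 3497b4f, d80cb85, d8b93a7, f5a78f2, f8ed6a1}.
Common ancestors: {0ec828e, 1fb552d, 3497b4f, d80cb85, d8b93a7, f5a78f2}.
Among these, 0ec828e is not an ancestor of any other common ancestor — it is the merge base.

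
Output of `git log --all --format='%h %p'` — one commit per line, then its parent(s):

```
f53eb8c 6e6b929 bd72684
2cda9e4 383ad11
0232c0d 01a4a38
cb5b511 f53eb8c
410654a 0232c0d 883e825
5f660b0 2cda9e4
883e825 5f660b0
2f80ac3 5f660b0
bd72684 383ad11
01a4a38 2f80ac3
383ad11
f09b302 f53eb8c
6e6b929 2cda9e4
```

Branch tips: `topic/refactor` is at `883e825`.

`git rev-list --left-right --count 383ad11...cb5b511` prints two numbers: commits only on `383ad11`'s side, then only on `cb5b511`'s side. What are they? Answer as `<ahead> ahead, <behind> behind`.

0 ahead, 5 behind

Reachable from 383ad11: {383ad11}.
Reachable from cb5b511: {2cda9e4, 383ad11, 6e6b929, bd72684, cb5b511, f53eb8c}.
Only in 383ad11's history (ahead): {} — 0.
Only in cb5b511's history (behind): {2cda9e4, 6e6b929, bd72684, cb5b511, f53eb8c} — 5.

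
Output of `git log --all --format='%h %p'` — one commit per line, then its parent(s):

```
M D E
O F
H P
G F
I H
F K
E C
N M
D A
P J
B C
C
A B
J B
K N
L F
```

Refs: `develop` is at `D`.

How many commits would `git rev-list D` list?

Walking parent pointers from D: reachable set = {A, B, C, D}.
That is 4 commits.

4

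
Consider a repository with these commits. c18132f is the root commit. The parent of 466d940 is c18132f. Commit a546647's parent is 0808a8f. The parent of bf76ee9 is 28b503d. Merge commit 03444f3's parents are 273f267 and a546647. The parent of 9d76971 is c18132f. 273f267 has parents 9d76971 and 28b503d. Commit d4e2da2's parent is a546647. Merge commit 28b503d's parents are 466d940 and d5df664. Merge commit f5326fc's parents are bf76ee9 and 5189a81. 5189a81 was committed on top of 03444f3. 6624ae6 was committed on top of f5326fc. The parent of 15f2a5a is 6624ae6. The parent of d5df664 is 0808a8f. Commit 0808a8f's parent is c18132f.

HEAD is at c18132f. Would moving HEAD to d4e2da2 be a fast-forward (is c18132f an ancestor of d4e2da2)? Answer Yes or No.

A fast-forward from c18132f to d4e2da2 is possible iff c18132f is an ancestor of d4e2da2.
Ancestors of d4e2da2: {0808a8f, a546647, c18132f, d4e2da2}.
c18132f is among them, so fast-forward is possible.

Yes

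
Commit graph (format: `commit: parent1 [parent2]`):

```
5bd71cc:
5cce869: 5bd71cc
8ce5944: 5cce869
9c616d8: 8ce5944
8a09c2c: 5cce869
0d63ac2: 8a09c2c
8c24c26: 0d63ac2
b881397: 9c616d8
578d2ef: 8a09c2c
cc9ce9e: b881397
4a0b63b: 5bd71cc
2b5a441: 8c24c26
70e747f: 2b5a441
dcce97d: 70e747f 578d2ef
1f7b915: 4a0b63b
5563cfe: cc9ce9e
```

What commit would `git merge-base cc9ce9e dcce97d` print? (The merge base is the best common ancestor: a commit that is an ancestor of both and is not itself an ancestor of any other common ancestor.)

5cce869

Ancestors of cc9ce9e: {5bd71cc, 5cce869, 8ce5944, 9c616d8, b881397, cc9ce9e}.
Ancestors of dcce97d: {0d63ac2, 2b5a441, 578d2ef, 5bd71cc, 5cce869, 70e747f, 8a09c2c, 8c24c26, dcce97d}.
Common ancestors: {5bd71cc, 5cce869}.
Among these, 5cce869 is not an ancestor of any other common ancestor — it is the merge base.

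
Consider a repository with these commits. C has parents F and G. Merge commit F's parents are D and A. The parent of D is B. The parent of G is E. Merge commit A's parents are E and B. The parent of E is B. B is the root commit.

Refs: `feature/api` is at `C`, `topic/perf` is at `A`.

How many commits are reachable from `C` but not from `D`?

5

Reachable from C: {A, B, C, D, E, F, G}.
Reachable from D: {B, D}.
In C's history but not D's: {A, C, E, F, G} — 5 commits.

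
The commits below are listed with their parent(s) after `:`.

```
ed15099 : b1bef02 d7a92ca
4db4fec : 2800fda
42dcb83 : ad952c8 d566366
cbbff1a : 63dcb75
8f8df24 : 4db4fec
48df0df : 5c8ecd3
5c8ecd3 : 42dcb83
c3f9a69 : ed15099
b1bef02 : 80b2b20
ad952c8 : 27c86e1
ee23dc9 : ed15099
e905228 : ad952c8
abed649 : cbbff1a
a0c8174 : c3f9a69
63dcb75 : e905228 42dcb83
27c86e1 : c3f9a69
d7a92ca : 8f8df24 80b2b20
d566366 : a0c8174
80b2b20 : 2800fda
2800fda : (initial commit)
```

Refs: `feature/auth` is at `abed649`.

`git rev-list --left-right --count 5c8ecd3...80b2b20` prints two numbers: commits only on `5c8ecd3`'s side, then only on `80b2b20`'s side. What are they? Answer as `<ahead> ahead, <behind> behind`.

12 ahead, 0 behind

Reachable from 5c8ecd3: {27c86e1, 2800fda, 42dcb83, 4db4fec, 5c8ecd3, 80b2b20, 8f8df24, a0c8174, ad952c8, b1bef02, c3f9a69, d566366, d7a92ca, ed15099}.
Reachable from 80b2b20: {2800fda, 80b2b20}.
Only in 5c8ecd3's history (ahead): {27c86e1, 42dcb83, 4db4fec, 5c8ecd3, 8f8df24, a0c8174, ad952c8, b1bef02, c3f9a69, d566366, d7a92ca, ed15099} — 12.
Only in 80b2b20's history (behind): {} — 0.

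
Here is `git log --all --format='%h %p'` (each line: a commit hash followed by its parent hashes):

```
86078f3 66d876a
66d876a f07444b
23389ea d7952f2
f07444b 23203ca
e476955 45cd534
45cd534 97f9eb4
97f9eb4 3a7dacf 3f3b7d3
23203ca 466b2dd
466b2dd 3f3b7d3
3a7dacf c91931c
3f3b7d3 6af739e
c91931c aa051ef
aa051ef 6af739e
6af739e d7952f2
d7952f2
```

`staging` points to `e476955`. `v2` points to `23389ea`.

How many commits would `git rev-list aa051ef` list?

3

Walking parent pointers from aa051ef: reachable set = {6af739e, aa051ef, d7952f2}.
That is 3 commits.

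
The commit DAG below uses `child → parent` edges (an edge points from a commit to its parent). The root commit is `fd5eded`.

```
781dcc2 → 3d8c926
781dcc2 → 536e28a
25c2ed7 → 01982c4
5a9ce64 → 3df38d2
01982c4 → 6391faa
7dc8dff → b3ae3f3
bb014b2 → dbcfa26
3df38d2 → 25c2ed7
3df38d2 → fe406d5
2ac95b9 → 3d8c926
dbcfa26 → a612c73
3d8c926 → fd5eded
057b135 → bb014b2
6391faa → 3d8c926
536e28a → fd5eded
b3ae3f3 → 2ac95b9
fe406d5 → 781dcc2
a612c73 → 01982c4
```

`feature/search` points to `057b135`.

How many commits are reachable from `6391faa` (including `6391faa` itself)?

Walking parent pointers from 6391faa: reachable set = {3d8c926, 6391faa, fd5eded}.
That is 3 commits.

3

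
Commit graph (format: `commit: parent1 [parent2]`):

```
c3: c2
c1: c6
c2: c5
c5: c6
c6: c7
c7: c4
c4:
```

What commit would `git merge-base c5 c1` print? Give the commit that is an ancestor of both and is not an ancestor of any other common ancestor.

Ancestors of c5: {c4, c5, c6, c7}.
Ancestors of c1: {c1, c4, c6, c7}.
Common ancestors: {c4, c6, c7}.
Among these, c6 is not an ancestor of any other common ancestor — it is the merge base.

c6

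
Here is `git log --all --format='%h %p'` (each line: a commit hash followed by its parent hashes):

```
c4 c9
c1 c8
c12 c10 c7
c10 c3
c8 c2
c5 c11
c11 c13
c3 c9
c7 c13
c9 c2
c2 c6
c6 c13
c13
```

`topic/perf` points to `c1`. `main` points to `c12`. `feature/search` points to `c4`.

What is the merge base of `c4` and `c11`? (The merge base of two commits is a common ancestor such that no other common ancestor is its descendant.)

c13

Ancestors of c4: {c13, c2, c4, c6, c9}.
Ancestors of c11: {c11, c13}.
Common ancestors: {c13}.
The only common ancestor is c13, so it is the merge base.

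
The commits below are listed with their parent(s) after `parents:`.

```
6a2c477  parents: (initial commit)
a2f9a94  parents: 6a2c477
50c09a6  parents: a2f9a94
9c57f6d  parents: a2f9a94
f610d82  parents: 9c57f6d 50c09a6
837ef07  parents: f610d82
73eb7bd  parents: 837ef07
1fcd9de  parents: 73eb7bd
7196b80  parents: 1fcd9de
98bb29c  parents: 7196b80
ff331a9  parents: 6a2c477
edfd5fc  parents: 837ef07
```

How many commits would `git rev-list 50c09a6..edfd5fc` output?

4

Reachable from edfd5fc: {50c09a6, 6a2c477, 837ef07, 9c57f6d, a2f9a94, edfd5fc, f610d82}.
Reachable from 50c09a6: {50c09a6, 6a2c477, a2f9a94}.
In edfd5fc's history but not 50c09a6's: {837ef07, 9c57f6d, edfd5fc, f610d82} — 4 commits.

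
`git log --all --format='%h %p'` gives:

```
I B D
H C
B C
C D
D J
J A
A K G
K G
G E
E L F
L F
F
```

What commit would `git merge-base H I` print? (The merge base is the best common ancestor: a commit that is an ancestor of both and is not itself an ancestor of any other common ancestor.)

C

Ancestors of H: {A, C, D, E, F, G, H, J, K, L}.
Ancestors of I: {A, B, C, D, E, F, G, I, J, K, L}.
Common ancestors: {A, C, D, E, F, G, J, K, L}.
Among these, C is not an ancestor of any other common ancestor — it is the merge base.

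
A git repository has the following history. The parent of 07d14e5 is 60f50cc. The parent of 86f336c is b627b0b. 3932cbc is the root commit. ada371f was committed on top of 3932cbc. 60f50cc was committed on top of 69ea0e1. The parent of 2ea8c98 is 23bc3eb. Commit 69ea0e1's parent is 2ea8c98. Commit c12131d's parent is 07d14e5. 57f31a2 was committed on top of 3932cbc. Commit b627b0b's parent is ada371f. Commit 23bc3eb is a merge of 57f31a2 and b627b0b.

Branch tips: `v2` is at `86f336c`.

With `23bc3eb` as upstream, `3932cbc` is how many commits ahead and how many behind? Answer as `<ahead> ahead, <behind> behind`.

Reachable from 3932cbc: {3932cbc}.
Reachable from 23bc3eb: {23bc3eb, 3932cbc, 57f31a2, ada371f, b627b0b}.
Only in 3932cbc's history (ahead): {} — 0.
Only in 23bc3eb's history (behind): {23bc3eb, 57f31a2, ada371f, b627b0b} — 4.

0 ahead, 4 behind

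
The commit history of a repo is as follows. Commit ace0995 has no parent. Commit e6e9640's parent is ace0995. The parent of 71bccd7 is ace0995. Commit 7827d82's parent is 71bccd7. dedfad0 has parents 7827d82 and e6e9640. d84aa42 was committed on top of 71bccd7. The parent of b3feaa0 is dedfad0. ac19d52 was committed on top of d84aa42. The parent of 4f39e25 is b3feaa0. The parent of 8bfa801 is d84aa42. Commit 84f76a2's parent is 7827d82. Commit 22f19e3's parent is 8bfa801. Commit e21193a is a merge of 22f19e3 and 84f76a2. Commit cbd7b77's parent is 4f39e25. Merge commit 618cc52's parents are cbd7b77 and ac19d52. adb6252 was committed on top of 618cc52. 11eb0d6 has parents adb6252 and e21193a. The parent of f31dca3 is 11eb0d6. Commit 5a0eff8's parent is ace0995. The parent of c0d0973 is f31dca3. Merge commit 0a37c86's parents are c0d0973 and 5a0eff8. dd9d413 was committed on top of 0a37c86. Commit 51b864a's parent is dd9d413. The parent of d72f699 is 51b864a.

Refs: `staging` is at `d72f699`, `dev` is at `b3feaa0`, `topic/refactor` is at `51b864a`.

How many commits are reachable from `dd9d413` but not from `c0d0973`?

3

Reachable from dd9d413: {0a37c86, 11eb0d6, 22f19e3, 4f39e25, 5a0eff8, 618cc52, 71bccd7, 7827d82, 84f76a2, 8bfa801, ac19d52, ace0995, adb6252, b3feaa0, c0d0973, cbd7b77, d84aa42, dd9d413, dedfad0, e21193a, e6e9640, f31dca3}.
Reachable from c0d0973: {11eb0d6, 22f19e3, 4f39e25, 618cc52, 71bccd7, 7827d82, 84f76a2, 8bfa801, ac19d52, ace0995, adb6252, b3feaa0, c0d0973, cbd7b77, d84aa42, dedfad0, e21193a, e6e9640, f31dca3}.
In dd9d413's history but not c0d0973's: {0a37c86, 5a0eff8, dd9d413} — 3 commits.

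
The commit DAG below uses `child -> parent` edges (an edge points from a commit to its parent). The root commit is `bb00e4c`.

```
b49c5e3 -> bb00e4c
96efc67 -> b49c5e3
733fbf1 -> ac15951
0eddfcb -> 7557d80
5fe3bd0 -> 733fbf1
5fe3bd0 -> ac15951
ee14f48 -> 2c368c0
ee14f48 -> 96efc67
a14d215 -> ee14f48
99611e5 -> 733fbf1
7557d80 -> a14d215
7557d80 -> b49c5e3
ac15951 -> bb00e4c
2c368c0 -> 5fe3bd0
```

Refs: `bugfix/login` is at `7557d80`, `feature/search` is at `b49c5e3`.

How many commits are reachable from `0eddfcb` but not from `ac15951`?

Reachable from 0eddfcb: {0eddfcb, 2c368c0, 5fe3bd0, 733fbf1, 7557d80, 96efc67, a14d215, ac15951, b49c5e3, bb00e4c, ee14f48}.
Reachable from ac15951: {ac15951, bb00e4c}.
In 0eddfcb's history but not ac15951's: {0eddfcb, 2c368c0, 5fe3bd0, 733fbf1, 7557d80, 96efc67, a14d215, b49c5e3, ee14f48} — 9 commits.

9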